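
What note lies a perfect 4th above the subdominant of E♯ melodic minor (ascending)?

The subdominant of E# melodic minor (ascending) is A#.
A perfect fourth (5 semitones) above A# lands on the letter D, giving D#.

D#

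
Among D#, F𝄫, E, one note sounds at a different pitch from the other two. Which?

E

In 12-tone equal temperament, enharmonic equivalents share a pitch class. D# is pitch class 3; Fbb is pitch class 3; E is pitch class 4.
D# and Fbb share pitch class 3, while E is pitch class 4.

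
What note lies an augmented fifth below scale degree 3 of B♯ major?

Scale degree 3 of B# major is D##.
An augmented fifth (8 semitones) below D## lands on the letter G, giving G#.

G#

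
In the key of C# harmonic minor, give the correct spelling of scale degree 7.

Degree 7 takes the letter 6 steps above C, which is B.
In harmonic minor, degree 7 sits 11 semitones above the tonic. C# + 11 semitones is pitch class 0, spelled on B as B#.

B#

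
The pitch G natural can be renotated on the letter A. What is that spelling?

Abb

Plain A sits 2 semitones above G, so on the letter A the same pitch needs a double flat: Abb.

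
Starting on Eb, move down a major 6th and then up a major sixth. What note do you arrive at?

Eb

A major sixth down from Eb is Gb (letter G, 9 semitones down).
A major sixth up from Gb is Eb (letter E, 9 semitones up).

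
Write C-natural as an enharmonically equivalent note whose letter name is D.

Plain D sits 2 semitones above C, so on the letter D the same pitch needs a double flat: Dbb.

Dbb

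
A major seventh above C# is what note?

B#

C up a major seventh is B, so the target letter is B.
From C#, a major seventh is 11 semitones up: B#.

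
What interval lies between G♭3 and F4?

major seventh

The letter names run G→F, a span of 6 letter steps, so the interval is some kind of seventh.
Gb to F is 11 semitones. A major seventh is 11, so 11 makes it major.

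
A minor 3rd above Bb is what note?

Db

B up a major third is D#, so the target letter is D.
From Bb, a minor third is 3 semitones up: Db.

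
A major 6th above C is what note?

A

A sixth above C lands on the letter A.
A major sixth spans 9 semitones, so C moves to pitch class 9. On the letter A that is A.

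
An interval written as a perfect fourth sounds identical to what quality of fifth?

A perfect fourth spans 5 semitones.
A fifth spanning 5 semitones is doubly diminished (the perfect fifth is 7).

doubly diminished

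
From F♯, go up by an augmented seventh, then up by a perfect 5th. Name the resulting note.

B##

An augmented seventh up from F# is E## (letter E, 12 semitones up).
A perfect fifth up from E## is B## (letter B, 7 semitones up).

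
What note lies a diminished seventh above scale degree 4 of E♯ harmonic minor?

G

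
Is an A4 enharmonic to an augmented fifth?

No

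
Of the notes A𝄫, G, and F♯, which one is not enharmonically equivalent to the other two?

In 12-tone equal temperament, enharmonic equivalents share a pitch class. Abb is pitch class 7; G is pitch class 7; F# is pitch class 6.
Abb and G share pitch class 7, while F# is pitch class 6.

F#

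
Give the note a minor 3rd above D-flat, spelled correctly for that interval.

D up a major third is F#, so the target letter is F.
From Db, a minor third is 3 semitones up: Fb.

Fb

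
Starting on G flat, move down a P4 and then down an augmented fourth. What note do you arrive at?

A perfect fourth down from Gb is Db (letter D, 5 semitones down).
An augmented fourth down from Db is Abb (letter A, 6 semitones down).

Abb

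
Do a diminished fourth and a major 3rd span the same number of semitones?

A diminished fourth spans 4 semitones; a major third spans 4.
They are enharmonically equivalent.

Yes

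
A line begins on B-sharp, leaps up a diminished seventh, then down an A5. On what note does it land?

A diminished seventh up from B# is A (letter A, 9 semitones up).
An augmented fifth down from A is Db (letter D, 8 semitones down).

Db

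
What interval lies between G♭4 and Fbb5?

diminished seventh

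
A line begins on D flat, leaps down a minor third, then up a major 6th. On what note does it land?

G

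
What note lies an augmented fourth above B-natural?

E#

A fourth above B lands on the letter E.
An augmented fourth spans 6 semitones, so B moves to pitch class 5. On the letter E that is E#.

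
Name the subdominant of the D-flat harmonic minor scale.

Degree 4 takes the letter 3 steps above D, which is G.
In harmonic minor, degree 4 sits 5 semitones above the tonic. Db + 5 semitones is pitch class 6, spelled on G as Gb.

Gb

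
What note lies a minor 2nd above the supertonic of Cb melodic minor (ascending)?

Ebb

The supertonic of Cb melodic minor (ascending) is Db.
A minor second (1 semitone) above Db lands on the letter E, giving Ebb.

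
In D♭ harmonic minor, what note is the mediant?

Degree 3 takes the letter 2 steps above D, which is F.
In harmonic minor, degree 3 sits 3 semitones above the tonic. Db + 3 semitones is pitch class 4, spelled on F as Fb.

Fb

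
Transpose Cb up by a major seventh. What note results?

C up a major seventh is B, so the target letter is B.
From Cb, a major seventh is 11 semitones up: Bb.

Bb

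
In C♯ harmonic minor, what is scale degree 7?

B#

Degree 7 takes the letter 6 steps above C, which is B.
In harmonic minor, degree 7 sits 11 semitones above the tonic. C# + 11 semitones is pitch class 0, spelled on B as B#.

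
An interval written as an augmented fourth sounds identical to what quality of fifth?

An augmented fourth spans 6 semitones.
A fifth spanning 6 semitones is diminished (the perfect fifth is 7).

diminished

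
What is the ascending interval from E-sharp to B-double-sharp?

augmented fifth

Counting letters E–F–G–A–B gives a fifth.
E#→B## = 8 semitones, 1 wider than the perfect fifth (7), so augmented.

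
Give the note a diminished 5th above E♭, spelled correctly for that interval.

Bbb

E up a perfect fifth is B, so the target letter is B.
From Eb, a diminished fifth is 6 semitones up: Bbb.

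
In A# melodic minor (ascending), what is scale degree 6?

Degree 6 takes the letter 5 steps above A, which is F.
In melodic minor (ascending), degree 6 sits 9 semitones above the tonic. A# + 9 semitones is pitch class 7, spelled on F as F##.

F##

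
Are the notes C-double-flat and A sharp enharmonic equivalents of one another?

Yes

Cbb = pitch class 10 and A# = pitch class 10 — the same pitch class, so they are enharmonic equivalents.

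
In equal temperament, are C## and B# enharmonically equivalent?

Two spellings are enharmonically equivalent only if they share a pitch class.
Here C## → 2, B# → 0; 0 ≠ 2, so they are not.

No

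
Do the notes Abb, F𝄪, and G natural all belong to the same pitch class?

Yes

Abb = pitch class 7 and F## = pitch class 7 and G = pitch class 7 — the same pitch class, so they are enharmonic equivalents.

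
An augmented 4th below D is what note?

Ab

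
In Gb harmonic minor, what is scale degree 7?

F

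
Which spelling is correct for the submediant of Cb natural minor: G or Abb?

Abb

Each scale degree takes a distinct letter name. Degree 6 of a scale on C must use the letter A.
Abb and G are enharmonically the same pitch, but only Abb uses the letter A, so it is the correct spelling here.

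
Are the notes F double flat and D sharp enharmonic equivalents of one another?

Yes

Fbb is pitch class 3; D# is pitch class 3.
All spellings map to pitch class 3, so they are enharmonically equivalent.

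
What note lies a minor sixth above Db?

D up a major sixth is B, so the target letter is B.
From Db, a minor sixth is 8 semitones up: Bbb.

Bbb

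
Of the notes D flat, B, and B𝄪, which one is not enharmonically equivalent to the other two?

B

In 12-tone equal temperament, enharmonic equivalents share a pitch class. Db is pitch class 1; B is pitch class 11; B## is pitch class 1.
Db and B## share pitch class 1, while B is pitch class 11.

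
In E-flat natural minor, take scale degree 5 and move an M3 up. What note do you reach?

D

Scale degree 5 of Eb natural minor is Bb.
A major third (4 semitones) above Bb lands on the letter D, giving D.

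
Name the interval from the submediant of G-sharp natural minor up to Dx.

augmented seventh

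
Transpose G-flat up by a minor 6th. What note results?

Ebb

A sixth above G lands on the letter E.
A minor sixth spans 8 semitones, so Gb moves to pitch class 2. On the letter E that is Ebb.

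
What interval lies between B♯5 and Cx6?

major second

Counting letters B–C gives a second.
B#→C## = 2 semitones, exactly the major second.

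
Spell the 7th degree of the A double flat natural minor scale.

Gbb

Degree 7 takes the letter 6 steps above A, which is G.
In natural minor, degree 7 sits 10 semitones above the tonic. Abb + 10 semitones is pitch class 5, spelled on G as Gbb.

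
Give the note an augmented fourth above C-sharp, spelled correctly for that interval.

A fourth above C lands on the letter F.
An augmented fourth spans 6 semitones, so C# moves to pitch class 7. On the letter F that is F##.

F##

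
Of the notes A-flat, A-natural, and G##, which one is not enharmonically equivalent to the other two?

Ab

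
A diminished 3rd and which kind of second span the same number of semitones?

A diminished third spans 2 semitones.
A second spanning 2 semitones is major (the major second is 2).

major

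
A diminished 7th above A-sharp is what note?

G

A up a major seventh is G#, so the target letter is G.
From A#, a diminished seventh is 9 semitones up: G.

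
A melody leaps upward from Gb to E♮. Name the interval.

augmented sixth

Counting letters G–A–B–C–D–E gives a sixth.
Gb→E = 10 semitones, 1 wider than the major sixth (9), so augmented.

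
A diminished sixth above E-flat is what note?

Cbb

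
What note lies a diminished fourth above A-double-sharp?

D#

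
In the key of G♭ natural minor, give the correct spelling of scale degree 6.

The Gb natural minor scale runs Gb Ab Bbb Cb Db Ebb Fb.
Degree 6 is Ebb.

Ebb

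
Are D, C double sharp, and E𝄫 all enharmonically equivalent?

D = pitch class 2 and C## = pitch class 2 and Ebb = pitch class 2 — the same pitch class, so they are enharmonic equivalents.

Yes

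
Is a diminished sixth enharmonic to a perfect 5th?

Yes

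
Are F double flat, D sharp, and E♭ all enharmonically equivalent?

Yes

Fbb = pitch class 3 and D# = pitch class 3 and Eb = pitch class 3 — the same pitch class, so they are enharmonic equivalents.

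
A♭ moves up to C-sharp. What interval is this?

augmented third

Counting letters A–B–C gives a third.
Ab→C# = 5 semitones, 1 wider than the major third (4), so augmented.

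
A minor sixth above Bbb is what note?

A sixth above B lands on the letter G.
A minor sixth spans 8 semitones, so Bbb moves to pitch class 5. On the letter G that is Gbb.

Gbb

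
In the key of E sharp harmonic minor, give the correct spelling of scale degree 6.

Degree 6 takes the letter 5 steps above E, which is C.
In harmonic minor, degree 6 sits 8 semitones above the tonic. E# + 8 semitones is pitch class 1, spelled on C as C#.

C#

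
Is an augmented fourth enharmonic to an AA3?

Yes

An augmented fourth spans 6 semitones; a doubly augmented third spans 6.
They are enharmonically equivalent.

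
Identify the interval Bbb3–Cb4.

major second

Counting letters B–C gives a second.
Bbb→Cb = 2 semitones, exactly the major second.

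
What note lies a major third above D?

A third above D lands on the letter F.
A major third spans 4 semitones, so D moves to pitch class 6. On the letter F that is F#.

F#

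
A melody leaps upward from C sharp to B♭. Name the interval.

diminished seventh

The letter names run C→B, a span of 6 letter steps, so the interval is some kind of seventh.
C# to Bb is 9 semitones. A major seventh is 11, so 9 makes it diminished.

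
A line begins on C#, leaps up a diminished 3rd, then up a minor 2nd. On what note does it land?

Fb

A diminished third up from C# is Eb (letter E, 2 semitones up).
A minor second up from Eb is Fb (letter F, 1 semitone up).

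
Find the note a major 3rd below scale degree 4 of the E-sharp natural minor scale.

F#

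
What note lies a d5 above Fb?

Cbb

F up a perfect fifth is C, so the target letter is C.
From Fb, a diminished fifth is 6 semitones up: Cbb.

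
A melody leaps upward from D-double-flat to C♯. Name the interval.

doubly augmented seventh

The letter names run D→C, a span of 6 letter steps, so the interval is some kind of seventh.
Dbb to C# is 13 semitones. A major seventh is 11, so 13 makes it doubly augmented.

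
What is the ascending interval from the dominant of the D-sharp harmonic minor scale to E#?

The dominant of D# harmonic minor is A#.
A# up to E#: letters A→E make it a fifth; 7 semitones makes it perfect.

perfect fifth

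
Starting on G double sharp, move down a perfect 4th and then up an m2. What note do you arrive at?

E#

A perfect fourth down from G## is D## (letter D, 5 semitones down).
A minor second up from D## is E# (letter E, 1 semitone up).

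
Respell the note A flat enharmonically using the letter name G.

Ab is pitch class 8. The letter G alone is pitch class 7.
To reach pitch class 8 from G requires an offset of +1 semitone, i.e. sharp: G#.

G#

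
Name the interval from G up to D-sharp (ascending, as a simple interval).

augmented fifth

The letter names run G→D, a span of 4 letter steps, so the interval is some kind of fifth.
G to D# is 8 semitones. A perfect fifth is 7, so 8 makes it augmented.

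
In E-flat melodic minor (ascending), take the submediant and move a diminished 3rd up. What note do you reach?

The submediant of Eb melodic minor (ascending) is C.
A diminished third (2 semitones) above C lands on the letter E, giving Ebb.

Ebb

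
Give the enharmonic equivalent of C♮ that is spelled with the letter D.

C is pitch class 0. The letter D alone is pitch class 2.
To reach pitch class 0 from D requires an offset of -2 semitones, i.e. double flat: Dbb.

Dbb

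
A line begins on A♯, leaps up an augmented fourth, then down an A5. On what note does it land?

An augmented fourth up from A# is D## (letter D, 6 semitones up).
An augmented fifth down from D## is G# (letter G, 8 semitones down).

G#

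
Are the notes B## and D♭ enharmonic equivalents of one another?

Yes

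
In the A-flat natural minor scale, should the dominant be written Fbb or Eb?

Eb

Each scale degree takes a distinct letter name. Degree 5 of a scale on A must use the letter E.
Eb and Fbb are enharmonically the same pitch, but only Eb uses the letter E, so it is the correct spelling here.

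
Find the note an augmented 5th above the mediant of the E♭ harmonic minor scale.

The mediant of Eb harmonic minor is Gb.
An augmented fifth (8 semitones) above Gb lands on the letter D, giving D.

D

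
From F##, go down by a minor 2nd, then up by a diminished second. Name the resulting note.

A minor second down from F## is E## (letter E, 1 semitone down).
A diminished second up from E## is F# (letter F, 0 semitones up).

F#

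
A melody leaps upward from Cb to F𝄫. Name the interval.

diminished fourth

The letter names run C→F, a span of 3 letter steps, so the interval is some kind of fourth.
Cb to Fbb is 4 semitones. A perfect fourth is 5, so 4 makes it diminished.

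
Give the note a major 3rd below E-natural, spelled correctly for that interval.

E down a major third is C, so the target letter is C.
From E, a major third is 4 semitones down: C.

C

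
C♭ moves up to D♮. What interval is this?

The letter names run C→D, a span of 1 letter step, so the interval is some kind of second.
Cb to D is 3 semitones. A major second is 2, so 3 makes it augmented.

augmented second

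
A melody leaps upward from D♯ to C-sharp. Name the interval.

minor seventh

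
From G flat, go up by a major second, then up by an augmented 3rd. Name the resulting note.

C#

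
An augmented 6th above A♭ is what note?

F#

A up a major sixth is F#, so the target letter is F.
From Ab, an augmented sixth is 10 semitones up: F#.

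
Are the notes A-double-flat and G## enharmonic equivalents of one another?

Two spellings are enharmonically equivalent only if they share a pitch class.
Here Abb → 7, G## → 9; 7 ≠ 9, so they are not.

No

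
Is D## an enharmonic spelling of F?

No

Two spellings are enharmonically equivalent only if they share a pitch class.
Here D## → 4, F → 5; 4 ≠ 5, so they are not.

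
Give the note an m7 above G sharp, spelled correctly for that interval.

G up a major seventh is F#, so the target letter is F.
From G#, a minor seventh is 10 semitones up: F#.

F#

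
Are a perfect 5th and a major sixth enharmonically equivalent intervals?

A perfect fifth spans 7 semitones; a major sixth spans 9.
The spans differ, so they are not enharmonic equivalents.

No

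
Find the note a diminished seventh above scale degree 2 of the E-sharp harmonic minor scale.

Scale degree 2 of E# harmonic minor is F##.
A diminished seventh (9 semitones) above F## lands on the letter E, giving E.

E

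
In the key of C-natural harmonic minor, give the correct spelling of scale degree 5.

G

Degree 5 takes the letter 4 steps above C, which is G.
In harmonic minor, degree 5 sits 7 semitones above the tonic. C + 7 semitones is pitch class 7, spelled on G as G.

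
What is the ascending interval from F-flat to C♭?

perfect fifth

The letter names run F→C, a span of 4 letter steps, so the interval is some kind of fifth.
Fb to Cb is 7 semitones. A perfect fifth is 7, so 7 makes it perfect.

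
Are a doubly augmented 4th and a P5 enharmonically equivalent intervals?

Yes

A doubly augmented fourth spans 7 semitones; a perfect fifth spans 7.
They are enharmonically equivalent.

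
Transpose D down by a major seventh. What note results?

A seventh below D lands on the letter E.
A major seventh spans 11 semitones, so D moves to pitch class 3. On the letter E that is Eb.

Eb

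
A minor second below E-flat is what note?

D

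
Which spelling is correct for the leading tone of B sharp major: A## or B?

Each scale degree takes a distinct letter name. Degree 7 of a scale on B must use the letter A.
A## and B are enharmonically the same pitch, but only A## uses the letter A, so it is the correct spelling here.

A##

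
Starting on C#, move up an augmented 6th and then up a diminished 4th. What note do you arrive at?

D#

An augmented sixth up from C# is A## (letter A, 10 semitones up).
A diminished fourth up from A## is D# (letter D, 4 semitones up).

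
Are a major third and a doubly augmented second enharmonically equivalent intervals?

Yes

A major third spans 4 semitones; a doubly augmented second spans 4.
They are enharmonically equivalent.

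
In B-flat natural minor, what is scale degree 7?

Ab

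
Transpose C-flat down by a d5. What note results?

C down a perfect fifth is F, so the target letter is F.
From Cb, a diminished fifth is 6 semitones down: F.

F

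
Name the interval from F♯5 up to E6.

minor seventh

Counting letters F–G–A–B–C–D–E gives a seventh.
F#→E = 10 semitones, 1 narrower than the major seventh (11), so minor.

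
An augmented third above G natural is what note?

B#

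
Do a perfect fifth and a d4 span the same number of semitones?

A perfect fifth spans 7 semitones; a diminished fourth spans 4.
The spans differ, so they are not enharmonic equivalents.

No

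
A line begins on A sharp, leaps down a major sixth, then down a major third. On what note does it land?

A

A major sixth down from A# is C# (letter C, 9 semitones down).
A major third down from C# is A (letter A, 4 semitones down).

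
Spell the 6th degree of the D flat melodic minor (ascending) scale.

Bb

Degree 6 takes the letter 5 steps above D, which is B.
In melodic minor (ascending), degree 6 sits 9 semitones above the tonic. Db + 9 semitones is pitch class 10, spelled on B as Bb.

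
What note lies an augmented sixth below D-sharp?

F

A sixth below D lands on the letter F.
An augmented sixth spans 10 semitones, so D# moves to pitch class 5. On the letter F that is F.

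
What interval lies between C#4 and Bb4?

diminished seventh

Counting letters C–D–E–F–G–A–B gives a seventh.
C#→Bb = 9 semitones, 2 narrower than the major seventh (11), so diminished.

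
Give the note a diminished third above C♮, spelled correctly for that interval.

C up a major third is E, so the target letter is E.
From C, a diminished third is 2 semitones up: Ebb.

Ebb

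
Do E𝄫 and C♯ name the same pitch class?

Ebb is pitch class 2; C# is pitch class 1.
The pitch classes differ (2 vs. 1), so they are not enharmonic equivalents.

No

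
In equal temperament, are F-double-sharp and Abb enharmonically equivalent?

Yes

F## is pitch class 7; Abb is pitch class 7.
All spellings map to pitch class 7, so they are enharmonically equivalent.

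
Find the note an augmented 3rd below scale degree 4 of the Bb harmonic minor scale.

Cbb

Scale degree 4 of Bb harmonic minor is Eb.
An augmented third (5 semitones) below Eb lands on the letter C, giving Cbb.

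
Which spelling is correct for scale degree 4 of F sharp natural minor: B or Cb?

B

Each scale degree takes a distinct letter name. Degree 4 of a scale on F must use the letter B.
B and Cb are enharmonically the same pitch, but only B uses the letter B, so it is the correct spelling here.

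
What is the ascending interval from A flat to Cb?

minor third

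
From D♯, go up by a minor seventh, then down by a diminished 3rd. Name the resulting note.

A##

A minor seventh up from D# is C# (letter C, 10 semitones up).
A diminished third down from C# is A## (letter A, 2 semitones down).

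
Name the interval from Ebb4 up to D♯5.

doubly augmented seventh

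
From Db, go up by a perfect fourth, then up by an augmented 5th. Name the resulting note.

A perfect fourth up from Db is Gb (letter G, 5 semitones up).
An augmented fifth up from Gb is D (letter D, 8 semitones up).

D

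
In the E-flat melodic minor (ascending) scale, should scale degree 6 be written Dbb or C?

C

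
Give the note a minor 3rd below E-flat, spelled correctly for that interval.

C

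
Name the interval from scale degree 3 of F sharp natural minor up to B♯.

Scale degree 3 of F# natural minor is A.
A up to B#: letters A→B make it a second; 3 semitones makes it augmented.

augmented second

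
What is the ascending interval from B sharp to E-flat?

The letter names run B→E, a span of 3 letter steps, so the interval is some kind of fourth.
B# to Eb is 3 semitones. A perfect fourth is 5, so 3 makes it doubly diminished.

doubly diminished fourth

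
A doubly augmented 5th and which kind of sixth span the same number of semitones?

A doubly augmented fifth spans 9 semitones.
A sixth spanning 9 semitones is major (the major sixth is 9).

major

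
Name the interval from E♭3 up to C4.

major sixth

Counting letters E–F–G–A–B–C gives a sixth.
Eb→C = 9 semitones, exactly the major sixth.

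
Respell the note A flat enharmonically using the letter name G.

G#

Ab is pitch class 8. The letter G alone is pitch class 7.
To reach pitch class 8 from G requires an offset of +1 semitone, i.e. sharp: G#.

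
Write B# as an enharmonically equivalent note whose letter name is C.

B# is pitch class 0. The letter C alone is pitch class 0.
Pitch class 0 on C needs no accidental: C.

C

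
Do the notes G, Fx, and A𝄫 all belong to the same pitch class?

G is pitch class 7; F## is pitch class 7; Abb is pitch class 7.
All spellings map to pitch class 7, so they are enharmonically equivalent.

Yes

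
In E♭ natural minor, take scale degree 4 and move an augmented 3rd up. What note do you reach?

Scale degree 4 of Eb natural minor is Ab.
An augmented third (5 semitones) above Ab lands on the letter C, giving C#.

C#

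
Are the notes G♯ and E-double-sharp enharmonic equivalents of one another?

G# is pitch class 8; E## is pitch class 6.
The pitch classes differ (8 vs. 6), so they are not enharmonic equivalents.

No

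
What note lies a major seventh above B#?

B up a major seventh is A#, so the target letter is A.
From B#, a major seventh is 11 semitones up: A##.

A##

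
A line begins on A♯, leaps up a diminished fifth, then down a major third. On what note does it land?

A diminished fifth up from A# is E (letter E, 6 semitones up).
A major third down from E is C (letter C, 4 semitones down).

C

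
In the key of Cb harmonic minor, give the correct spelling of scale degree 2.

Db

The Cb harmonic minor scale runs Cb Db Ebb Fb Gb Abb Bb.
Degree 2 is Db.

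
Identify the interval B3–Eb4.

diminished fourth

The letter names run B→E, a span of 3 letter steps, so the interval is some kind of fourth.
B to Eb is 4 semitones. A perfect fourth is 5, so 4 makes it diminished.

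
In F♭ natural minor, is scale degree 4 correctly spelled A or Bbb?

Each scale degree takes a distinct letter name. Degree 4 of a scale on F must use the letter B.
Bbb and A are enharmonically the same pitch, but only Bbb uses the letter B, so it is the correct spelling here.

Bbb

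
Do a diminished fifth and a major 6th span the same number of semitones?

A diminished fifth spans 6 semitones; a major sixth spans 9.
The spans differ, so they are not enharmonic equivalents.

No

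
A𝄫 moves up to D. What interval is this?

The letter names run A→D, a span of 3 letter steps, so the interval is some kind of fourth.
Abb to D is 7 semitones. A perfect fourth is 5, so 7 makes it doubly augmented.

doubly augmented fourth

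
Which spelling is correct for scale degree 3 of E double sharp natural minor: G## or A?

G##

Each scale degree takes a distinct letter name. Degree 3 of a scale on E must use the letter G.
G## and A are enharmonically the same pitch, but only G## uses the letter G, so it is the correct spelling here.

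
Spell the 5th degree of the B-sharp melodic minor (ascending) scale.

The B# melodic minor (ascending) scale runs B# C## D# E# F## G## A##.
Degree 5 is F##.

F##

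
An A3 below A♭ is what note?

A down a major third is F, so the target letter is F.
From Ab, an augmented third is 5 semitones down: Fbb.

Fbb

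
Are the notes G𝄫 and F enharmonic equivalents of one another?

Yes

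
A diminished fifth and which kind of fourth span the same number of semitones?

augmented

A diminished fifth spans 6 semitones.
A fourth spanning 6 semitones is augmented (the perfect fourth is 5).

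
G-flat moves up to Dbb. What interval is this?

The letter names run G→D, a span of 4 letter steps, so the interval is some kind of fifth.
Gb to Dbb is 6 semitones. A perfect fifth is 7, so 6 makes it diminished.

diminished fifth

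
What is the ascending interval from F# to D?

Counting letters F–G–A–B–C–D gives a sixth.
F#→D = 8 semitones, 1 narrower than the major sixth (9), so minor.

minor sixth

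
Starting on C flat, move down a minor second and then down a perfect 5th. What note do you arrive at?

A minor second down from Cb is Bb (letter B, 1 semitone down).
A perfect fifth down from Bb is Eb (letter E, 7 semitones down).

Eb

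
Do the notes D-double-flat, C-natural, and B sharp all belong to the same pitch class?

Yes

Dbb is pitch class 0; C is pitch class 0; B# is pitch class 0.
All spellings map to pitch class 0, so they are enharmonically equivalent.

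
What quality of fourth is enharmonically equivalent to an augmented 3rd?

perfect

An augmented third spans 5 semitones.
A fourth spanning 5 semitones is perfect (the perfect fourth is 5).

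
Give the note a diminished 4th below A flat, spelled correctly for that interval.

E

A fourth below A lands on the letter E.
A diminished fourth spans 4 semitones, so Ab moves to pitch class 4. On the letter E that is E.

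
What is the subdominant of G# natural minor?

Degree 4 takes the letter 3 steps above G, which is C.
In natural minor, degree 4 sits 5 semitones above the tonic. G# + 5 semitones is pitch class 1, spelled on C as C#.

C#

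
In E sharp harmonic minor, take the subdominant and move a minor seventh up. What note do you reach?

G#

The subdominant of E# harmonic minor is A#.
A minor seventh (10 semitones) above A# lands on the letter G, giving G#.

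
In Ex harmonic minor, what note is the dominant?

B##

Degree 5 takes the letter 4 steps above E, which is B.
In harmonic minor, degree 5 sits 7 semitones above the tonic. E## + 7 semitones is pitch class 1, spelled on B as B##.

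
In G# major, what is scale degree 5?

Degree 5 takes the letter 4 steps above G, which is D.
In major, degree 5 sits 7 semitones above the tonic. G# + 7 semitones is pitch class 3, spelled on D as D#.

D#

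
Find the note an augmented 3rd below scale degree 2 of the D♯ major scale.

C

Scale degree 2 of D# major is E#.
An augmented third (5 semitones) below E# lands on the letter C, giving C.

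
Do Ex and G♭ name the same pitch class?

Yes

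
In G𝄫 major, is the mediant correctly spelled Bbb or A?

Each scale degree takes a distinct letter name. Degree 3 of a scale on G must use the letter B.
Bbb and A are enharmonically the same pitch, but only Bbb uses the letter B, so it is the correct spelling here.

Bbb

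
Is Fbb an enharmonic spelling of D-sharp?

Yes

Fbb = pitch class 3 and D# = pitch class 3 — the same pitch class, so they are enharmonic equivalents.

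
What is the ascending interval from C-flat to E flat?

major third

Counting letters C–D–E gives a third.
Cb→Eb = 4 semitones, exactly the major third.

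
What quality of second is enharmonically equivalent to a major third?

doubly augmented

A major third spans 4 semitones.
A second spanning 4 semitones is doubly augmented (the major second is 2).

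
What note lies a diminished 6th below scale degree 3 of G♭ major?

Scale degree 3 of Gb major is Bb.
A diminished sixth (7 semitones) below Bb lands on the letter D, giving D#.

D#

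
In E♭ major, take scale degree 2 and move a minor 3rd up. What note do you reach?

Scale degree 2 of Eb major is F.
A minor third (3 semitones) above F lands on the letter A, giving Ab.

Ab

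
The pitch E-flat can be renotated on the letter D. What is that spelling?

D#

Plain D sits 1 semitone below Eb, so on the letter D the same pitch needs a sharp: D#.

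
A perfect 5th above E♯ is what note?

B#

A fifth above E lands on the letter B.
A perfect fifth spans 7 semitones, so E# moves to pitch class 0. On the letter B that is B#.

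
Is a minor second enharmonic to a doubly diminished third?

Yes

A minor second spans 1 semitone; a doubly diminished third spans 1.
They are enharmonically equivalent.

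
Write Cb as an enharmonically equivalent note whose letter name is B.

B

Cb is pitch class 11. The letter B alone is pitch class 11.
Pitch class 11 on B needs no accidental: B.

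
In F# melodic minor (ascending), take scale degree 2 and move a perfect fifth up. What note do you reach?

Scale degree 2 of F# melodic minor (ascending) is G#.
A perfect fifth (7 semitones) above G# lands on the letter D, giving D#.

D#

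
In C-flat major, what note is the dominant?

Degree 5 takes the letter 4 steps above C, which is G.
In major, degree 5 sits 7 semitones above the tonic. Cb + 7 semitones is pitch class 6, spelled on G as Gb.

Gb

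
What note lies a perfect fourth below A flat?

Eb

A down a perfect fourth is E, so the target letter is E.
From Ab, a perfect fourth is 5 semitones down: Eb.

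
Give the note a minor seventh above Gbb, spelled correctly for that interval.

A seventh above G lands on the letter F.
A minor seventh spans 10 semitones, so Gbb moves to pitch class 3. On the letter F that is Fbb.

Fbb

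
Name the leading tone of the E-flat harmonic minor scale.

Degree 7 takes the letter 6 steps above E, which is D.
In harmonic minor, degree 7 sits 11 semitones above the tonic. Eb + 11 semitones is pitch class 2, spelled on D as D.

D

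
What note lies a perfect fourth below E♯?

B#

A fourth below E lands on the letter B.
A perfect fourth spans 5 semitones, so E# moves to pitch class 0. On the letter B that is B#.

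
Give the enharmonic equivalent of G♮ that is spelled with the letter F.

F##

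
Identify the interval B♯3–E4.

diminished fourth

Counting letters B–C–D–E gives a fourth.
B#→E = 4 semitones, 1 narrower than the perfect fourth (5), so diminished.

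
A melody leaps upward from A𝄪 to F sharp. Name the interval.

Counting letters A–B–C–D–E–F gives a sixth.
A##→F# = 7 semitones, 2 narrower than the major sixth (9), so diminished.

diminished sixth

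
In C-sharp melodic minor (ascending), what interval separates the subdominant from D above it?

minor sixth

The subdominant of C# melodic minor (ascending) is F#.
F# up to D: letters F→D make it a sixth; 8 semitones makes it minor.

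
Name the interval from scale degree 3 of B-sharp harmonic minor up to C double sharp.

major seventh

Scale degree 3 of B# harmonic minor is D#.
D# up to C##: letters D→C make it a seventh; 11 semitones makes it major.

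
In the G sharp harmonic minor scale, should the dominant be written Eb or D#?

D#

Each scale degree takes a distinct letter name. Degree 5 of a scale on G must use the letter D.
D# and Eb are enharmonically the same pitch, but only D# uses the letter D, so it is the correct spelling here.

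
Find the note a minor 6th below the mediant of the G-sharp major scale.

D##

The mediant of G# major is B#.
A minor sixth (8 semitones) below B# lands on the letter D, giving D##.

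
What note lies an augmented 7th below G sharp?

A seventh below G lands on the letter A.
An augmented seventh spans 12 semitones, so G# moves to pitch class 8. On the letter A that is Ab.

Ab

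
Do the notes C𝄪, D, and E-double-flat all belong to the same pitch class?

Yes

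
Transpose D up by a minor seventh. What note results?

C

D up a major seventh is C#, so the target letter is C.
From D, a minor seventh is 10 semitones up: C.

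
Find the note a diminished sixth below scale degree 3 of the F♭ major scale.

C#

Scale degree 3 of Fb major is Ab.
A diminished sixth (7 semitones) below Ab lands on the letter C, giving C#.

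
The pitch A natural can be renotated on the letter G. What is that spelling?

G##

A is pitch class 9. The letter G alone is pitch class 7.
To reach pitch class 9 from G requires an offset of +2 semitones, i.e. double sharp: G##.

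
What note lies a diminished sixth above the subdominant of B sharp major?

The subdominant of B# major is E#.
A diminished sixth (7 semitones) above E# lands on the letter C, giving C.

C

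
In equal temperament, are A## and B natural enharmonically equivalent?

A## is pitch class 11; B is pitch class 11.
All spellings map to pitch class 11, so they are enharmonically equivalent.

Yes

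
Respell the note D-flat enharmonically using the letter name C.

C#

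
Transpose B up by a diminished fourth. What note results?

Eb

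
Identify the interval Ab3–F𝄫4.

diminished sixth

Counting letters A–B–C–D–E–F gives a sixth.
Ab→Fbb = 7 semitones, 2 narrower than the major sixth (9), so diminished.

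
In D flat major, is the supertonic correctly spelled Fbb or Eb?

Each scale degree takes a distinct letter name. Degree 2 of a scale on D must use the letter E.
Eb and Fbb are enharmonically the same pitch, but only Eb uses the letter E, so it is the correct spelling here.

Eb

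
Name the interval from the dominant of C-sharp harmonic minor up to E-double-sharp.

augmented sixth

The dominant of C# harmonic minor is G#.
G# up to E##: letters G→E make it a sixth; 10 semitones makes it augmented.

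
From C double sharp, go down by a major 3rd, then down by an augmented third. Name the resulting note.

A major third down from C## is A# (letter A, 4 semitones down).
An augmented third down from A# is F (letter F, 5 semitones down).

F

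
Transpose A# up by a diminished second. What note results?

Bb

A up a major second is B, so the target letter is B.
From A#, a diminished second is 0 semitones up: Bb.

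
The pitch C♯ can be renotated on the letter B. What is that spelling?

Plain B sits 2 semitones below C#, so on the letter B the same pitch needs a double sharp: B##.

B##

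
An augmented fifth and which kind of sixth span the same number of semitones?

minor

An augmented fifth spans 8 semitones.
A sixth spanning 8 semitones is minor (the major sixth is 9).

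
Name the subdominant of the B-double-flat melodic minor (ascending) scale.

Ebb

Degree 4 takes the letter 3 steps above B, which is E.
In melodic minor (ascending), degree 4 sits 5 semitones above the tonic. Bbb + 5 semitones is pitch class 2, spelled on E as Ebb.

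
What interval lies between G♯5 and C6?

diminished fourth

The letter names run G→C, a span of 3 letter steps, so the interval is some kind of fourth.
G# to C is 4 semitones. A perfect fourth is 5, so 4 makes it diminished.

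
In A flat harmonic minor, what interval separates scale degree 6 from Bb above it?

Scale degree 6 of Ab harmonic minor is Fb.
Fb up to Bb: letters F→B make it a fourth; 6 semitones makes it augmented.

augmented fourth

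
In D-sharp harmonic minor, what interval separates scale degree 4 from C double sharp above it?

augmented fourth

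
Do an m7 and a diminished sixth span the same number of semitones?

A minor seventh spans 10 semitones; a diminished sixth spans 7.
The spans differ, so they are not enharmonic equivalents.

No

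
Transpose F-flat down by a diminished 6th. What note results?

F down a major sixth is Ab, so the target letter is A.
From Fb, a diminished sixth is 7 semitones down: A.

A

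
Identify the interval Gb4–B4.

augmented third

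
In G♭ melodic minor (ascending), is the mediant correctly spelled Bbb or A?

Each scale degree takes a distinct letter name. Degree 3 of a scale on G must use the letter B.
Bbb and A are enharmonically the same pitch, but only Bbb uses the letter B, so it is the correct spelling here.

Bbb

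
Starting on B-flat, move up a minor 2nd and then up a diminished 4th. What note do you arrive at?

Fbb

A minor second up from Bb is Cb (letter C, 1 semitone up).
A diminished fourth up from Cb is Fbb (letter F, 4 semitones up).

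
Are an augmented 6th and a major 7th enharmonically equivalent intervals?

No

An augmented sixth spans 10 semitones; a major seventh spans 11.
The spans differ, so they are not enharmonic equivalents.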